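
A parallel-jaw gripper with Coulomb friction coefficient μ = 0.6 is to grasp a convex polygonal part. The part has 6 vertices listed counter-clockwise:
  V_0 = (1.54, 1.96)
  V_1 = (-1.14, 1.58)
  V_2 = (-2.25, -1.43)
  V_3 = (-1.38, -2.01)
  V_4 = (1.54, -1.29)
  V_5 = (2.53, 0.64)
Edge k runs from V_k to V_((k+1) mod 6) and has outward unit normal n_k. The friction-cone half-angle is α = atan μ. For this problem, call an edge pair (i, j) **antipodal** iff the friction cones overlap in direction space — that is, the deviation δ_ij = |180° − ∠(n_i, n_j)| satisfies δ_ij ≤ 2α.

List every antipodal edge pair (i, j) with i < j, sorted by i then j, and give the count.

count = 7; pairs: (0,2), (0,3), (0,4), (1,3), (1,4), (1,5), (2,5)

α = atan 0.6 = 30.96°;  2α = 61.93°
n_0 = (-0.1404, +0.9901)
n_1 = (-0.9382, +0.3460)
n_2 = (-0.5547, -0.8321)
n_3 = (+0.2394, -0.9709)
n_4 = (+0.8898, -0.4564)
n_5 = (+0.8000, +0.6000)
  (0,1): δ = 118.31°  ·
  (0,2): δ = 41.76°  ✓
  (0,3): δ = 5.78°  ✓
  (0,4): δ = 54.77°  ✓
  (0,5): δ = 118.80°  ·
  (1,2): δ = 103.45°  ·
  (1,3): δ = 55.91°  ✓
  (1,4): δ = 6.91°  ✓
  (1,5): δ = 57.11°  ✓
  (2,3): δ = 132.46°  ·
  (2,4): δ = 83.47°  ·
  (2,5): δ = 19.44°  ✓
  (3,4): δ = 131.01°  ·
  (3,5): δ = 66.98°  ·
  (4,5): δ = 115.97°  ·
antipodal pairs: 7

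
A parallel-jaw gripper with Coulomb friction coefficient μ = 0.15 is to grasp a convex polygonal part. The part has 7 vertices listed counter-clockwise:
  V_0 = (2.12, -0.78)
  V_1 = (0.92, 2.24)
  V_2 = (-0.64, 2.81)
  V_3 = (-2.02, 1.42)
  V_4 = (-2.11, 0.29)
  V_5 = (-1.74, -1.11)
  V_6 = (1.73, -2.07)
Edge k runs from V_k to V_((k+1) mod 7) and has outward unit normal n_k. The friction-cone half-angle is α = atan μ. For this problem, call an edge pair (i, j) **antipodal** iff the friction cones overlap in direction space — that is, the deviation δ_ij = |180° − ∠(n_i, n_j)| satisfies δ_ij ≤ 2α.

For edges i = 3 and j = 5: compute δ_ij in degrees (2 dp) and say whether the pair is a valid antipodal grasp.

δ = 100.91°, invalid

α = atan 0.15 = 8.53°;  2α = 17.06°
edge 3: e_3 = (-0.09, -1.13);  n_3 = (-0.9968, +0.0794)
edge 5: e_5 = (+3.47, -0.96);  n_5 = (-0.2666, -0.9638)
∠(n_3, n_5) = 79.09°
δ = |180° − 79.09°| = 100.91°
100.91° > 2α = 17.06°  →  invalid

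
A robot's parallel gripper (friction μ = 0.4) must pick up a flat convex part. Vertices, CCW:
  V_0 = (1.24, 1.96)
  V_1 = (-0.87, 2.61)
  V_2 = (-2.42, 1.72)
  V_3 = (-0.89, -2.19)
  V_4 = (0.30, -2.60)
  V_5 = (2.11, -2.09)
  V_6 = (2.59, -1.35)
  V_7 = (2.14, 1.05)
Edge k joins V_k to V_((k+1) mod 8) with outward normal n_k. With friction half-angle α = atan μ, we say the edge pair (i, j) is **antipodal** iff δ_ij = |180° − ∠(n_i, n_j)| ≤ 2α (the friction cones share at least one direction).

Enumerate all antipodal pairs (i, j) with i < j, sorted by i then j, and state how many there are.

count = 7; pairs: (0,3), (0,4), (1,4), (1,5), (2,6), (2,7), (3,7)

α = atan 0.4 = 21.80°;  2α = 43.60°
n_0 = (+0.2944, +0.9557)
n_1 = (-0.4979, +0.8672)
n_2 = (-0.9312, -0.3644)
n_3 = (-0.3257, -0.9455)
n_4 = (+0.2712, -0.9625)
n_5 = (+0.8390, -0.5442)
n_6 = (+0.9829, +0.1843)
n_7 = (+0.7110, +0.7032)
  (0,1): δ = 133.01°  ·
  (0,2): δ = 51.51°  ·
  (0,3): δ = 1.89°  ✓
  (0,4): δ = 32.86°  ✓
  (0,5): δ = 74.15°  ·
  (0,6): δ = 117.74°  ·
  (0,7): δ = 151.81°  ·
  (1,2): δ = 98.49°  ·
  (1,3): δ = 48.87°  ·
  (1,4): δ = 14.13°  ✓
  (1,5): δ = 27.17°  ✓
  (1,6): δ = 70.76°  ·
  (1,7): δ = 104.82°  ·
  (2,3): δ = 130.38°  ·
  (2,4): δ = 95.63°  ·
  (2,5): δ = 54.34°  ·
  (2,6): δ = 10.75°  ✓
  (2,7): δ = 23.31°  ✓
  (3,4): δ = 145.25°  ·
  (3,5): δ = 103.96°  ·
  (3,6): δ = 60.37°  ·
  (3,7): δ = 26.31°  ✓
  (4,5): δ = 138.71°  ·
  (4,6): δ = 95.12°  ·
  (4,7): δ = 61.05°  ·
  (5,6): δ = 136.41°  ·
  (5,7): δ = 102.35°  ·
  (6,7): δ = 145.94°  ·
antipodal pairs: 7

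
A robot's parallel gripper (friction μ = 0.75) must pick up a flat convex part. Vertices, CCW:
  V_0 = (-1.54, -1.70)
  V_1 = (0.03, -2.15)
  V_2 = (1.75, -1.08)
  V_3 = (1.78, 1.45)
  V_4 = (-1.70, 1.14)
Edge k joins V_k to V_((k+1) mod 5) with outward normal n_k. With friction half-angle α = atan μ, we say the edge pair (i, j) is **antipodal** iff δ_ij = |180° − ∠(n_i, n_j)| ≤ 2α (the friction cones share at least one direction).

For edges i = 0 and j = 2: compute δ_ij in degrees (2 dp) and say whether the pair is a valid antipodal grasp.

δ = 74.69°, invalid

α = atan 0.75 = 36.87°;  2α = 73.74°
edge 0: e_0 = (+1.57, -0.45);  n_0 = (-0.2755, -0.9613)
edge 2: e_2 = (+0.03, +2.53);  n_2 = (+0.9999, -0.0119)
∠(n_0, n_2) = 105.31°
δ = |180° − 105.31°| = 74.69°
74.69° > 2α = 73.74°  →  invalid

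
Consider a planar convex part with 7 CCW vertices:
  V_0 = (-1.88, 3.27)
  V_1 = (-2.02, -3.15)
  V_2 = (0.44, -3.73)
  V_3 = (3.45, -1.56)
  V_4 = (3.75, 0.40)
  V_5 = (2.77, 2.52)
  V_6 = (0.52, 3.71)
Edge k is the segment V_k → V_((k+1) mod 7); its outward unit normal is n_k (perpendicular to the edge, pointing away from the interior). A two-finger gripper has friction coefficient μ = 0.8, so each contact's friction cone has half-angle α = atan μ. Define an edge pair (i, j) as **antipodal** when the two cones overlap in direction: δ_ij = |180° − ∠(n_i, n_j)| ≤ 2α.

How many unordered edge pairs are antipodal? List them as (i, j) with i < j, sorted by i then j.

α = atan 0.8 = 38.66°;  2α = 77.32°
n_0 = (-0.9998, +0.0218)
n_1 = (-0.2295, -0.9733)
n_2 = (+0.5848, -0.8112)
n_3 = (+0.9885, -0.1513)
n_4 = (+0.9077, +0.4196)
n_5 = (+0.4675, +0.8840)
n_6 = (-0.1803, +0.9836)
  (0,1): δ = 102.02°  ·
  (0,2): δ = 52.96°  ✓
  (0,3): δ = 7.45°  ✓
  (0,4): δ = 26.06°  ✓
  (0,5): δ = 63.38°  ✓
  (0,6): δ = 101.64°  ·
  (1,2): δ = 130.94°  ·
  (1,3): δ = 85.44°  ·
  (1,4): δ = 51.92°  ✓
  (1,5): δ = 14.61°  ✓
  (1,6): δ = 23.66°  ✓
  (2,3): δ = 134.49°  ·
  (2,4): δ = 100.98°  ·
  (2,5): δ = 63.66°  ✓
  (2,6): δ = 25.40°  ✓
  (3,4): δ = 146.49°  ·
  (3,5): δ = 109.17°  ·
  (3,6): δ = 70.91°  ✓
  (4,5): δ = 142.68°  ·
  (4,6): δ = 104.42°  ·
  (5,6): δ = 141.74°  ·
antipodal pairs: 10

count = 10; pairs: (0,2), (0,3), (0,4), (0,5), (1,4), (1,5), (1,6), (2,5), (2,6), (3,6)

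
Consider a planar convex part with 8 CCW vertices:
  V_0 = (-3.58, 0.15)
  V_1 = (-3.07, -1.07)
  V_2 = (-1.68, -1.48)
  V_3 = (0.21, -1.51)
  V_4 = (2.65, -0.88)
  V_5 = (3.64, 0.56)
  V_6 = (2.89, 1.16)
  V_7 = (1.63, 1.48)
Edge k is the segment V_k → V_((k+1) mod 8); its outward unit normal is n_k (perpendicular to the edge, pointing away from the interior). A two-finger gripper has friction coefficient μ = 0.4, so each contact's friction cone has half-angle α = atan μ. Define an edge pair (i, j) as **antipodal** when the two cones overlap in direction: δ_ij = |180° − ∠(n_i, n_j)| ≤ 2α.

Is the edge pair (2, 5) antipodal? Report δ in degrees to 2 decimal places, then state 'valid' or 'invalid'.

α = atan 0.4 = 21.80°;  2α = 43.60°
edge 2: e_2 = (+1.89, -0.03);  n_2 = (-0.0159, -0.9999)
edge 5: e_5 = (-0.75, +0.60);  n_5 = (+0.6247, +0.7809)
∠(n_2, n_5) = 142.25°
δ = |180° − 142.25°| = 37.75°
37.75° ≤ 2α = 43.60°  →  valid

δ = 37.75°, valid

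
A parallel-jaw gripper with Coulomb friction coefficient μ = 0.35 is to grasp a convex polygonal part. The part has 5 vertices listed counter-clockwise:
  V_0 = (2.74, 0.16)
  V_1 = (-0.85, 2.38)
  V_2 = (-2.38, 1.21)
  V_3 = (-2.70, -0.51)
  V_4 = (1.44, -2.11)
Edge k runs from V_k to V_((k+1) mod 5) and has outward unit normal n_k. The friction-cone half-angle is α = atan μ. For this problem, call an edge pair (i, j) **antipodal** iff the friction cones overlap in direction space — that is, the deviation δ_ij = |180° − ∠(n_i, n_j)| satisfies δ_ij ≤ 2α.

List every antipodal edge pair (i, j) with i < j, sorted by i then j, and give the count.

α = atan 0.35 = 19.29°;  2α = 38.58°
n_0 = (+0.5259, +0.8505)
n_1 = (-0.6075, +0.7944)
n_2 = (-0.9831, +0.1829)
n_3 = (-0.3605, -0.9328)
n_4 = (+0.8678, -0.4970)
  (0,1): δ = 110.86°  ·
  (0,2): δ = 68.81°  ·
  (0,3): δ = 10.60°  ✓
  (0,4): δ = 91.93°  ·
  (1,2): δ = 137.94°  ·
  (1,3): δ = 58.54°  ·
  (1,4): δ = 22.80°  ✓
  (2,3): δ = 100.59°  ·
  (2,4): δ = 19.26°  ✓
  (3,4): δ = 98.67°  ·
antipodal pairs: 3

count = 3; pairs: (0,3), (1,4), (2,4)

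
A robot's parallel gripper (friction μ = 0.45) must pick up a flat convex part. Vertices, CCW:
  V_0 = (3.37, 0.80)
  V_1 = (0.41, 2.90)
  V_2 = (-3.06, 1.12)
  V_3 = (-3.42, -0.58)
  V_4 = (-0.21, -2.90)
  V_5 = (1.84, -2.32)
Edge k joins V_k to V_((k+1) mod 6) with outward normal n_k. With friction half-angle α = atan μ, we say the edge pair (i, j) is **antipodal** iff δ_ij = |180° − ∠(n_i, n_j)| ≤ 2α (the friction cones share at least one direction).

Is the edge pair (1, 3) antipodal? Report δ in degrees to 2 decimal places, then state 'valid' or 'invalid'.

δ = 63.01°, invalid

α = atan 0.45 = 24.23°;  2α = 48.46°
edge 1: e_1 = (-3.47, -1.78);  n_1 = (-0.4564, +0.8898)
edge 3: e_3 = (+3.21, -2.32);  n_3 = (-0.5858, -0.8105)
∠(n_1, n_3) = 116.99°
δ = |180° − 116.99°| = 63.01°
63.01° > 2α = 48.46°  →  invalid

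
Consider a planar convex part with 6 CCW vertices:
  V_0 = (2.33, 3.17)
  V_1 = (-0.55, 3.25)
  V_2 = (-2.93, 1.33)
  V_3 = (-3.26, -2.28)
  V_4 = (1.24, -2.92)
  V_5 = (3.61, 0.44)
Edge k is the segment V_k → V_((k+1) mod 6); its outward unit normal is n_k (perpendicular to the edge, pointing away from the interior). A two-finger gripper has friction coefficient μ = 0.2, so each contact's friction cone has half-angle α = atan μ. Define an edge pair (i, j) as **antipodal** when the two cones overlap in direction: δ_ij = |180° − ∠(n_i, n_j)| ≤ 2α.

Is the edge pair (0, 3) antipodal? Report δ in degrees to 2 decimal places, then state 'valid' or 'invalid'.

α = atan 0.2 = 11.31°;  2α = 22.62°
edge 0: e_0 = (-2.88, +0.08);  n_0 = (+0.0278, +0.9996)
edge 3: e_3 = (+4.50, -0.64);  n_3 = (-0.1408, -0.9900)
∠(n_0, n_3) = 173.50°
δ = |180° − 173.50°| = 6.50°
6.50° ≤ 2α = 22.62°  →  valid

δ = 6.50°, valid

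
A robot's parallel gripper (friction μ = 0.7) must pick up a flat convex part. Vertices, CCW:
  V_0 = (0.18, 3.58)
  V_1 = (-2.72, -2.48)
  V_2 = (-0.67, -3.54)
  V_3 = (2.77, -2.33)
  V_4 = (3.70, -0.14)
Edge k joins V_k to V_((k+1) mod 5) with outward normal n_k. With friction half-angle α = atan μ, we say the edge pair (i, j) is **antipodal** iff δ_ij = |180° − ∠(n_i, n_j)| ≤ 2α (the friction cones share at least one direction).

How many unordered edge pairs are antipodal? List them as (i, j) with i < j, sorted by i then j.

α = atan 0.7 = 34.99°;  2α = 69.98°
n_0 = (-0.9020, +0.4317)
n_1 = (-0.4593, -0.8883)
n_2 = (+0.3318, -0.9433)
n_3 = (+0.9204, -0.3909)
n_4 = (+0.7264, +0.6873)
  (0,1): δ = 91.77°  ·
  (0,2): δ = 45.05°  ✓
  (0,3): δ = 2.56°  ✓
  (0,4): δ = 68.99°  ✓
  (1,2): δ = 133.28°  ·
  (1,3): δ = 85.67°  ·
  (1,4): δ = 19.24°  ✓
  (2,3): δ = 132.39°  ·
  (2,4): δ = 65.96°  ✓
  (3,4): δ = 113.57°  ·
antipodal pairs: 5

count = 5; pairs: (0,2), (0,3), (0,4), (1,4), (2,4)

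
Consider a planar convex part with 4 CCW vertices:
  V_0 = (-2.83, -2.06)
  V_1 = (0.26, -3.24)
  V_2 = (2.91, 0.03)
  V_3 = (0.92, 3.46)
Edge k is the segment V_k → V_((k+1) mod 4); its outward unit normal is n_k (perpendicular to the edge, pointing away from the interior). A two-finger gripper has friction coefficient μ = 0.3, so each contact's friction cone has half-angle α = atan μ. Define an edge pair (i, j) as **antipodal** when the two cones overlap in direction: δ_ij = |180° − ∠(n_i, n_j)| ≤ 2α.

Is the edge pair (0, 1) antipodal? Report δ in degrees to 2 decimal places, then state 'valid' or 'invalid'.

δ = 108.12°, invalid

α = atan 0.3 = 16.70°;  2α = 33.40°
edge 0: e_0 = (+3.09, -1.18);  n_0 = (-0.3567, -0.9342)
edge 1: e_1 = (+2.65, +3.27);  n_1 = (+0.7769, -0.6296)
∠(n_0, n_1) = 71.88°
δ = |180° − 71.88°| = 108.12°
108.12° > 2α = 33.40°  →  invalid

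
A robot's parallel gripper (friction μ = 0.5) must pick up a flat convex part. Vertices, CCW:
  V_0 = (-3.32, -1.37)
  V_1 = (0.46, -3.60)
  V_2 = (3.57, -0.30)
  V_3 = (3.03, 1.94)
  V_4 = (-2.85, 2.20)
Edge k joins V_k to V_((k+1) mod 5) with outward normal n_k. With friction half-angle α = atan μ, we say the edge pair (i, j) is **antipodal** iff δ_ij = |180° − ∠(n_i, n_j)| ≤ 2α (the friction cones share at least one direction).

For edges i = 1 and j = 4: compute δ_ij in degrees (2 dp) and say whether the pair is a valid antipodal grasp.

α = atan 0.5 = 26.57°;  2α = 53.13°
edge 1: e_1 = (+3.11, +3.30);  n_1 = (+0.7277, -0.6858)
edge 4: e_4 = (-0.47, -3.57);  n_4 = (-0.9914, +0.1305)
∠(n_1, n_4) = 144.20°
δ = |180° − 144.20°| = 35.80°
35.80° ≤ 2α = 53.13°  →  valid

δ = 35.80°, valid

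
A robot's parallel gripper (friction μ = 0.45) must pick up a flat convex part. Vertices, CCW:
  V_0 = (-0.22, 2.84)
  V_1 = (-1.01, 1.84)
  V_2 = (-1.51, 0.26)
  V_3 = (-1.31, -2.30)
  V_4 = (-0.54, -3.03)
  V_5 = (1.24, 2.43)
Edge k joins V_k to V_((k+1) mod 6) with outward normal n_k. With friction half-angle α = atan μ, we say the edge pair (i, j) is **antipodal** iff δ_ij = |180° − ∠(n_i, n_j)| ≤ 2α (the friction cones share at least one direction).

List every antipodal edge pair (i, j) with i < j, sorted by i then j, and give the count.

count = 4; pairs: (0,4), (1,4), (2,4), (3,5)

α = atan 0.45 = 24.23°;  2α = 48.46°
n_0 = (-0.7847, +0.6199)
n_1 = (-0.9534, +0.3017)
n_2 = (-0.9970, -0.0779)
n_3 = (-0.6880, -0.7257)
n_4 = (+0.9508, -0.3100)
n_5 = (+0.2704, +0.9628)
  (0,1): δ = 159.25°  ·
  (0,2): δ = 137.22°  ·
  (0,3): δ = 95.16°  ·
  (0,4): δ = 20.25°  ✓
  (0,5): δ = 112.62°  ·
  (1,2): δ = 157.97°  ·
  (1,3): δ = 115.91°  ·
  (1,4): δ = 0.50°  ✓
  (1,5): δ = 91.87°  ·
  (2,3): δ = 137.94°  ·
  (2,4): δ = 22.52°  ✓
  (2,5): δ = 69.85°  ·
  (3,4): δ = 64.58°  ·
  (3,5): δ = 27.79°  ✓
  (4,5): δ = 87.63°  ·
antipodal pairs: 4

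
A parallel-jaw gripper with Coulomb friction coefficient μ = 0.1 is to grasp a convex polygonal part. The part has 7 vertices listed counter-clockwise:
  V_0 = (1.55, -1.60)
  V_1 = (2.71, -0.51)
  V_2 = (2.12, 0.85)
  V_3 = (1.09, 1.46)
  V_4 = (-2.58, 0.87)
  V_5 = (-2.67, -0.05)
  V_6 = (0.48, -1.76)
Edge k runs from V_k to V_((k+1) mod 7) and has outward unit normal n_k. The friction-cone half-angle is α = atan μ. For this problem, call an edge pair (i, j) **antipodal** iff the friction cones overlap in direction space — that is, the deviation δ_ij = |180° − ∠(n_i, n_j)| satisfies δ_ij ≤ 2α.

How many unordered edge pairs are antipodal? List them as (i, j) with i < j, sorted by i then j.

α = atan 0.1 = 5.71°;  2α = 11.42°
n_0 = (+0.6848, -0.7288)
n_1 = (+0.9174, +0.3980)
n_2 = (+0.5096, +0.8604)
n_3 = (-0.1587, +0.9873)
n_4 = (-0.9952, +0.0974)
n_5 = (-0.4771, -0.8789)
n_6 = (+0.1479, -0.9890)
  (0,1): δ = 109.77°  ·
  (0,2): δ = 73.85°  ·
  (0,3): δ = 34.09°  ·
  (0,4): δ = 41.19°  ·
  (0,5): δ = 108.29°  ·
  (0,6): δ = 145.29°  ·
  (1,2): δ = 144.09°  ·
  (1,3): δ = 104.32°  ·
  (1,4): δ = 29.04°  ·
  (1,5): δ = 38.05°  ·
  (1,6): δ = 75.05°  ·
  (2,3): δ = 140.23°  ·
  (2,4): δ = 64.95°  ·
  (2,5): δ = 2.14°  ✓
  (2,6): δ = 39.14°  ·
  (3,4): δ = 104.72°  ·
  (3,5): δ = 37.63°  ·
  (3,6): δ = 0.63°  ✓
  (4,5): δ = 112.91°  ·
  (4,6): δ = 75.91°  ·
  (5,6): δ = 143.00°  ·
antipodal pairs: 2

count = 2; pairs: (2,5), (3,6)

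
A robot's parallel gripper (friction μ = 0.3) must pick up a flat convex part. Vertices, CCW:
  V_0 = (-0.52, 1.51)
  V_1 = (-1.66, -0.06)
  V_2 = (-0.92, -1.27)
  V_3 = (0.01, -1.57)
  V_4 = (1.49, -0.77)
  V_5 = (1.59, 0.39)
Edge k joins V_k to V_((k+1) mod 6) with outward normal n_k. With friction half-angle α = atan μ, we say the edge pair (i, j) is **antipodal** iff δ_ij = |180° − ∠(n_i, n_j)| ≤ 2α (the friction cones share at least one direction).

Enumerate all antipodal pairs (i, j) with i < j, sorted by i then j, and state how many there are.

α = atan 0.3 = 16.70°;  2α = 33.40°
n_0 = (-0.8092, +0.5876)
n_1 = (-0.8531, -0.5217)
n_2 = (-0.3070, -0.9517)
n_3 = (+0.4755, -0.8797)
n_4 = (+0.9963, -0.0859)
n_5 = (+0.4688, +0.8833)
  (0,1): δ = 112.57°  ·
  (0,2): δ = 71.89°  ·
  (0,3): δ = 25.62°  ✓
  (0,4): δ = 31.06°  ✓
  (0,5): δ = 98.02°  ·
  (1,2): δ = 139.33°  ·
  (1,3): δ = 93.06°  ·
  (1,4): δ = 36.38°  ·
  (1,5): δ = 30.59°  ✓
  (2,3): δ = 133.73°  ·
  (2,4): δ = 77.05°  ·
  (2,5): δ = 10.08°  ✓
  (3,4): δ = 123.32°  ·
  (3,5): δ = 56.35°  ·
  (4,5): δ = 113.03°  ·
antipodal pairs: 4

count = 4; pairs: (0,3), (0,4), (1,5), (2,5)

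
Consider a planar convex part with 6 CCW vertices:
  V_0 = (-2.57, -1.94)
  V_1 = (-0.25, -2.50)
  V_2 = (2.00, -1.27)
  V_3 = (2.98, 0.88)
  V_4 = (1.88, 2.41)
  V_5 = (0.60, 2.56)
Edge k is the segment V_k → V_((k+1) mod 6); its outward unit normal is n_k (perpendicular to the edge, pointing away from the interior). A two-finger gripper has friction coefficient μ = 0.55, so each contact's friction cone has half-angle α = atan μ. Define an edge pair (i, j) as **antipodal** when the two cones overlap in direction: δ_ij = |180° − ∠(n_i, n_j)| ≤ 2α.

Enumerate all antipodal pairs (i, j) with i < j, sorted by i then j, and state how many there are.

α = atan 0.55 = 28.81°;  2α = 57.62°
n_0 = (-0.2346, -0.9721)
n_1 = (+0.4797, -0.8774)
n_2 = (+0.9099, -0.4148)
n_3 = (+0.8119, +0.5837)
n_4 = (+0.1164, +0.9932)
n_5 = (-0.8175, +0.5759)
  (0,1): δ = 137.77°  ·
  (0,2): δ = 100.93°  ·
  (0,3): δ = 40.72°  ✓
  (0,4): δ = 6.89°  ✓
  (0,5): δ = 68.41°  ·
  (1,2): δ = 143.17°  ·
  (1,3): δ = 82.95°  ·
  (1,4): δ = 35.35°  ✓
  (1,5): δ = 26.17°  ✓
  (2,3): δ = 119.78°  ·
  (2,4): δ = 72.18°  ·
  (2,5): δ = 10.66°  ✓
  (3,4): δ = 132.40°  ·
  (3,5): δ = 70.88°  ·
  (4,5): δ = 118.48°  ·
antipodal pairs: 5

count = 5; pairs: (0,3), (0,4), (1,4), (1,5), (2,5)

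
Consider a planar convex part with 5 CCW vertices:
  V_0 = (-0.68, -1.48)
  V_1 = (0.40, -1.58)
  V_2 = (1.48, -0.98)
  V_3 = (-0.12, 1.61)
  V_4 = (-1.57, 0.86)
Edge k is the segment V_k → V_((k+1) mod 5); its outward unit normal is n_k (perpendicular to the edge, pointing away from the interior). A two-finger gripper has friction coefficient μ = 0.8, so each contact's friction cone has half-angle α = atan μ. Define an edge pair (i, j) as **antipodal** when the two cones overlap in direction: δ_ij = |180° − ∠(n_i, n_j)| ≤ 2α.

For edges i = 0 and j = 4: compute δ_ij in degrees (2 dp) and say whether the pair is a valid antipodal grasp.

α = atan 0.8 = 38.66°;  2α = 77.32°
edge 0: e_0 = (+1.08, -0.10);  n_0 = (-0.0922, -0.9957)
edge 4: e_4 = (+0.89, -2.34);  n_4 = (-0.9347, -0.3555)
∠(n_0, n_4) = 63.89°
δ = |180° − 63.89°| = 116.11°
116.11° > 2α = 77.32°  →  invalid

δ = 116.11°, invalid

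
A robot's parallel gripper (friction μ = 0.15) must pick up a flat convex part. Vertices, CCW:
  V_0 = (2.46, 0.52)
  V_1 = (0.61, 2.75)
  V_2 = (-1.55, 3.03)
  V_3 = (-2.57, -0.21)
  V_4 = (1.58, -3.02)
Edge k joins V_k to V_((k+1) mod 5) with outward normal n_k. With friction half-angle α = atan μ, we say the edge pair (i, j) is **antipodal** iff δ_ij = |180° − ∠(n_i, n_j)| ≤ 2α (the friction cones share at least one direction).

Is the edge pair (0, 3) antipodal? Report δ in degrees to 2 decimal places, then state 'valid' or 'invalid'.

α = atan 0.15 = 8.53°;  2α = 17.06°
edge 0: e_0 = (-1.85, +2.23);  n_0 = (+0.7696, +0.6385)
edge 3: e_3 = (+4.15, -2.81);  n_3 = (-0.5607, -0.8280)
∠(n_0, n_3) = 163.78°
δ = |180° − 163.78°| = 16.22°
16.22° ≤ 2α = 17.06°  →  valid

δ = 16.22°, valid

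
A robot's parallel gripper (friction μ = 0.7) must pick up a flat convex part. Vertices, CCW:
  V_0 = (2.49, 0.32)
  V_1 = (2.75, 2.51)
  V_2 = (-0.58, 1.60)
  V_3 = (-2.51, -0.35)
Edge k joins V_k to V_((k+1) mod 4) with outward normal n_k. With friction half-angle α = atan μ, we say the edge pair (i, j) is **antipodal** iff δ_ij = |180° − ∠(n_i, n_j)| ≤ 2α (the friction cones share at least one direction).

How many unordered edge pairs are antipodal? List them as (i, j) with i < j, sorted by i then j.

α = atan 0.7 = 34.99°;  2α = 69.98°
n_0 = (+0.9930, -0.1179)
n_1 = (-0.2636, +0.9646)
n_2 = (-0.7107, +0.7035)
n_3 = (+0.1328, -0.9911)
  (0,1): δ = 67.95°  ✓
  (0,2): δ = 37.93°  ✓
  (0,3): δ = 104.40°  ·
  (1,2): δ = 149.99°  ·
  (1,3): δ = 7.65°  ✓
  (2,3): δ = 37.66°  ✓
antipodal pairs: 4

count = 4; pairs: (0,1), (0,2), (1,3), (2,3)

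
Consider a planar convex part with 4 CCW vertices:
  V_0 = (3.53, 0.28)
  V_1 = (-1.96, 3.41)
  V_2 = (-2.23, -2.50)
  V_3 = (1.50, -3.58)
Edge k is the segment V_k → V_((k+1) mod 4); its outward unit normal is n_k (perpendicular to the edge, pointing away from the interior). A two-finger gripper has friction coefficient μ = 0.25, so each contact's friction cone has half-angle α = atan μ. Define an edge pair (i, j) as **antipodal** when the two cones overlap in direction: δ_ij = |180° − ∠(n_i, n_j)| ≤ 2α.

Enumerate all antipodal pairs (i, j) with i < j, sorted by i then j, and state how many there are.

α = atan 0.25 = 14.04°;  2α = 28.07°
n_0 = (+0.4953, +0.8687)
n_1 = (-0.9990, +0.0456)
n_2 = (-0.2781, -0.9605)
n_3 = (+0.8851, -0.4655)
  (0,1): δ = 62.93°  ·
  (0,2): δ = 13.54°  ✓
  (0,3): δ = 91.95°  ·
  (1,2): δ = 103.53°  ·
  (1,3): δ = 25.12°  ✓
  (2,3): δ = 101.59°  ·
antipodal pairs: 2

count = 2; pairs: (0,2), (1,3)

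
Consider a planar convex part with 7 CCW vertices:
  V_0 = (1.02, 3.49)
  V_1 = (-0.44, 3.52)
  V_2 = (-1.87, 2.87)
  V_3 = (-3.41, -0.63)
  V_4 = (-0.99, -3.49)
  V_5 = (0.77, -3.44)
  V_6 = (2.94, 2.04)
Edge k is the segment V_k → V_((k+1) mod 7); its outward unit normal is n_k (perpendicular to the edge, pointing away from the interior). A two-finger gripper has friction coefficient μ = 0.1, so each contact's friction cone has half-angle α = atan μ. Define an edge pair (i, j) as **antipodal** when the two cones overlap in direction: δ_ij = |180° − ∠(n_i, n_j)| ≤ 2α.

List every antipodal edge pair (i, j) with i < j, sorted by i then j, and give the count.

count = 2; pairs: (0,4), (2,5)

α = atan 0.1 = 5.71°;  2α = 11.42°
n_0 = (+0.0205, +0.9998)
n_1 = (-0.4138, +0.9104)
n_2 = (-0.9153, +0.4027)
n_3 = (-0.7634, -0.6459)
n_4 = (+0.0284, -0.9996)
n_5 = (+0.9298, -0.3682)
n_6 = (+0.6027, +0.7980)
  (0,1): δ = 154.38°  ·
  (0,2): δ = 112.57°  ·
  (0,3): δ = 48.59°  ·
  (0,4): δ = 2.80°  ✓
  (0,5): δ = 69.57°  ·
  (0,6): δ = 144.12°  ·
  (1,2): δ = 138.19°  ·
  (1,3): δ = 74.21°  ·
  (1,4): δ = 22.82°  ·
  (1,5): δ = 43.95°  ·
  (1,6): δ = 118.50°  ·
  (2,3): δ = 116.01°  ·
  (2,4): δ = 64.62°  ·
  (2,5): δ = 2.15°  ✓
  (2,6): δ = 76.69°  ·
  (3,4): δ = 128.61°  ·
  (3,5): δ = 61.84°  ·
  (3,6): δ = 12.70°  ·
  (4,5): δ = 113.23°  ·
  (4,6): δ = 38.69°  ·
  (5,6): δ = 105.46°  ·
antipodal pairs: 2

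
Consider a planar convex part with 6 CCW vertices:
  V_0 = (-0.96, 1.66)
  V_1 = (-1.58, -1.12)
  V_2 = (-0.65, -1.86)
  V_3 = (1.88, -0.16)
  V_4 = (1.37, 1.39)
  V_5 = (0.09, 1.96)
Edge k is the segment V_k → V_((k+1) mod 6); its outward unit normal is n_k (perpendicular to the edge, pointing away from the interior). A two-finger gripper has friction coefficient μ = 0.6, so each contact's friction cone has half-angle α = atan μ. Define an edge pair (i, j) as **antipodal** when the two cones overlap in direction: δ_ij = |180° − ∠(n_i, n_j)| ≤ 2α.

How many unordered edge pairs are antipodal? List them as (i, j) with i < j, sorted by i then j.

α = atan 0.6 = 30.96°;  2α = 61.93°
n_0 = (-0.9760, +0.2177)
n_1 = (-0.6226, -0.7825)
n_2 = (+0.5577, -0.8300)
n_3 = (+0.9499, +0.3125)
n_4 = (+0.4068, +0.9135)
n_5 = (-0.2747, +0.9615)
  (0,1): δ = 115.94°  ·
  (0,2): δ = 43.53°  ✓
  (0,3): δ = 30.79°  ✓
  (0,4): δ = 78.57°  ·
  (0,5): δ = 118.52°  ·
  (1,2): δ = 107.59°  ·
  (1,3): δ = 33.28°  ✓
  (1,4): δ = 14.51°  ✓
  (1,5): δ = 54.45°  ✓
  (2,3): δ = 105.69°  ·
  (2,4): δ = 57.90°  ✓
  (2,5): δ = 17.95°  ✓
  (3,4): δ = 132.22°  ·
  (3,5): δ = 92.27°  ·
  (4,5): δ = 140.05°  ·
antipodal pairs: 7

count = 7; pairs: (0,2), (0,3), (1,3), (1,4), (1,5), (2,4), (2,5)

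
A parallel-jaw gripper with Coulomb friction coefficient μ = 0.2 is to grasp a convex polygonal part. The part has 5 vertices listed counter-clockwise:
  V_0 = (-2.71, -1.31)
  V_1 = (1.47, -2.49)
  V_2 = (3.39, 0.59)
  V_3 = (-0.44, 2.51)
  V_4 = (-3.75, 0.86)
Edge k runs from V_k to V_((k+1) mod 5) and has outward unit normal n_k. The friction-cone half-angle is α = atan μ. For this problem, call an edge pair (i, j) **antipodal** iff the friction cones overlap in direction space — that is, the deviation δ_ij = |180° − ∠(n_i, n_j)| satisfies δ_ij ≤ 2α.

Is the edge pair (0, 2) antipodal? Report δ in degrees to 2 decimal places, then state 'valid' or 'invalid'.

α = atan 0.2 = 11.31°;  2α = 22.62°
edge 0: e_0 = (+4.18, -1.18);  n_0 = (-0.2717, -0.9624)
edge 2: e_2 = (-3.83, +1.92);  n_2 = (+0.4481, +0.8940)
∠(n_0, n_2) = 169.14°
δ = |180° − 169.14°| = 10.86°
10.86° ≤ 2α = 22.62°  →  valid

δ = 10.86°, valid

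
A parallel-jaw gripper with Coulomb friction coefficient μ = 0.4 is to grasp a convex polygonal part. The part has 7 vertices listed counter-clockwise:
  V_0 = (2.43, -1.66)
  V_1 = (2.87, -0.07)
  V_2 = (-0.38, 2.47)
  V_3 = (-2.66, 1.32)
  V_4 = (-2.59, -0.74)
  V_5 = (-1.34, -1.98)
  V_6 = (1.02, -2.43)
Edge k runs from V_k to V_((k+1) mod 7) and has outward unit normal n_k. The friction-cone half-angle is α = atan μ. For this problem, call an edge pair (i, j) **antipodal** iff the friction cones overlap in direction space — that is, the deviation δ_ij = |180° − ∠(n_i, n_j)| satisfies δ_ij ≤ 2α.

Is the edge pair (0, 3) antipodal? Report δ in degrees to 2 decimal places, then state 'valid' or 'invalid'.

δ = 17.41°, valid

α = atan 0.4 = 21.80°;  2α = 43.60°
edge 0: e_0 = (+0.44, +1.59);  n_0 = (+0.9638, -0.2667)
edge 3: e_3 = (+0.07, -2.06);  n_3 = (-0.9994, -0.0340)
∠(n_0, n_3) = 162.59°
δ = |180° − 162.59°| = 17.41°
17.41° ≤ 2α = 43.60°  →  valid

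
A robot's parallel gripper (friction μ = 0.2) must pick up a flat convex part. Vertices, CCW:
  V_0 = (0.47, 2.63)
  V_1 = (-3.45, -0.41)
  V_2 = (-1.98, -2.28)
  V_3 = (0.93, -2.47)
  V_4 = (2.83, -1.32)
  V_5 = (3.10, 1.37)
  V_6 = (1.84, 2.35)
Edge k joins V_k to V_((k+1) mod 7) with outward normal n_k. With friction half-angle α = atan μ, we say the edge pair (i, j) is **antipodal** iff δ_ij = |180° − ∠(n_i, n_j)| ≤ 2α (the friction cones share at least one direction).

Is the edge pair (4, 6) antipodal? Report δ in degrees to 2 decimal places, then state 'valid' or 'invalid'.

α = atan 0.2 = 11.31°;  2α = 22.62°
edge 4: e_4 = (+0.27, +2.69);  n_4 = (+0.9950, -0.0999)
edge 6: e_6 = (-1.37, +0.28);  n_6 = (+0.2002, +0.9797)
∠(n_4, n_6) = 84.18°
δ = |180° − 84.18°| = 95.82°
95.82° > 2α = 22.62°  →  invalid

δ = 95.82°, invalid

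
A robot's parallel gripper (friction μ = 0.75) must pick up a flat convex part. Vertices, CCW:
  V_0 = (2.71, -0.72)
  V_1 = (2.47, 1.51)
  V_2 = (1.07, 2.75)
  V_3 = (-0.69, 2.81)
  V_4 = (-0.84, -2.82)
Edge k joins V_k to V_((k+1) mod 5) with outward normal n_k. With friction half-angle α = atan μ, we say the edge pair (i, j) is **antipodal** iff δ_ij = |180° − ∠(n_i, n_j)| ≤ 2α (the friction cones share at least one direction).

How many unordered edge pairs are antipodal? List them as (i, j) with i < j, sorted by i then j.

count = 5; pairs: (0,3), (1,3), (1,4), (2,4), (3,4)

α = atan 0.75 = 36.87°;  2α = 73.74°
n_0 = (+0.9943, +0.1070)
n_1 = (+0.6630, +0.7486)
n_2 = (+0.0341, +0.9994)
n_3 = (-0.9996, +0.0266)
n_4 = (+0.5091, -0.8607)
  (0,1): δ = 137.67°  ·
  (0,2): δ = 98.10°  ·
  (0,3): δ = 7.67°  ✓
  (0,4): δ = 114.46°  ·
  (1,2): δ = 140.42°  ·
  (1,3): δ = 49.99°  ✓
  (1,4): δ = 72.14°  ✓
  (2,3): δ = 89.57°  ·
  (2,4): δ = 32.56°  ✓
  (3,4): δ = 57.87°  ✓
antipodal pairs: 5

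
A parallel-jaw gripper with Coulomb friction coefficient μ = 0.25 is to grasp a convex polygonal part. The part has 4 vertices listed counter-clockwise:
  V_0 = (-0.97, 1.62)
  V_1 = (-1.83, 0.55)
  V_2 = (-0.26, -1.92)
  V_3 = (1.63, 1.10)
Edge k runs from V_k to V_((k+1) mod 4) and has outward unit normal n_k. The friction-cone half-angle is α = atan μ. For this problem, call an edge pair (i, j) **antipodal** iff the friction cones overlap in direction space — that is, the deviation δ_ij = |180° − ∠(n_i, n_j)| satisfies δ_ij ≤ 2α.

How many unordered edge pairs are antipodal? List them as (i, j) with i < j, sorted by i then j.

α = atan 0.25 = 14.04°;  2α = 28.07°
n_0 = (-0.7794, +0.6265)
n_1 = (-0.8439, -0.5364)
n_2 = (+0.8477, -0.5305)
n_3 = (+0.1961, +0.9806)
  (0,1): δ = 108.77°  ·
  (0,2): δ = 6.75°  ✓
  (0,3): δ = 117.48°  ·
  (1,2): δ = 64.48°  ·
  (1,3): δ = 46.25°  ·
  (2,3): δ = 69.27°  ·
antipodal pairs: 1

count = 1; pairs: (0,2)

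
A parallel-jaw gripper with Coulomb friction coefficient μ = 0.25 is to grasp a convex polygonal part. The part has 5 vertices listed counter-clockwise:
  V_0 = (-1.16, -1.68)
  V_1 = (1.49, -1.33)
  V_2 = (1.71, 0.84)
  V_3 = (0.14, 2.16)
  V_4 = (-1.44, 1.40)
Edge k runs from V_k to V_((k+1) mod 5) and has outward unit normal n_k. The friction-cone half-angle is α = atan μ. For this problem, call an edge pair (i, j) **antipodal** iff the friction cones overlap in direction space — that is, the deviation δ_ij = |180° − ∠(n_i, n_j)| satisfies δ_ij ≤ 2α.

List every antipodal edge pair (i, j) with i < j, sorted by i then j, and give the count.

α = atan 0.25 = 14.04°;  2α = 28.07°
n_0 = (+0.1309, -0.9914)
n_1 = (+0.9949, -0.1009)
n_2 = (+0.6435, +0.7654)
n_3 = (-0.4335, +0.9012)
n_4 = (-0.9959, -0.0905)
  (0,1): δ = 103.31°  ·
  (0,2): δ = 47.58°  ·
  (0,3): δ = 18.16°  ✓
  (0,4): δ = 87.67°  ·
  (1,2): δ = 124.27°  ·
  (1,3): δ = 58.52°  ·
  (1,4): δ = 10.98°  ✓
  (2,3): δ = 114.26°  ·
  (2,4): δ = 44.75°  ·
  (3,4): δ = 110.49°  ·
antipodal pairs: 2

count = 2; pairs: (0,3), (1,4)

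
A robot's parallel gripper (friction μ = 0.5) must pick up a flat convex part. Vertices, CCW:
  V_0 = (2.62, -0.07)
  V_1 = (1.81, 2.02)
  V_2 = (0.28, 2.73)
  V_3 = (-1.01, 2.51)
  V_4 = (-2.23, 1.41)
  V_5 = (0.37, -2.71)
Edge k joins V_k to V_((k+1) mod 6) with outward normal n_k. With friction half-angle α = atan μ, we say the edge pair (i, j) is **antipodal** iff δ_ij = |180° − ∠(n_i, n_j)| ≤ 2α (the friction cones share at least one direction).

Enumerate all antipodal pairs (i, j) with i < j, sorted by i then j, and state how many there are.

count = 4; pairs: (0,4), (1,4), (2,5), (3,5)

α = atan 0.5 = 26.57°;  2α = 53.13°
n_0 = (+0.9324, +0.3614)
n_1 = (+0.4209, +0.9071)
n_2 = (-0.1681, +0.9858)
n_3 = (-0.6696, +0.7427)
n_4 = (-0.8457, -0.5337)
n_5 = (+0.7611, -0.6487)
  (0,1): δ = 136.08°  ·
  (0,2): δ = 101.51°  ·
  (0,3): δ = 69.15°  ·
  (0,4): δ = 11.07°  ✓
  (0,5): δ = 118.38°  ·
  (1,2): δ = 145.43°  ·
  (1,3): δ = 113.07°  ·
  (1,4): δ = 32.85°  ✓
  (1,5): δ = 74.45°  ·
  (2,3): δ = 147.64°  ·
  (2,4): δ = 67.42°  ·
  (2,5): δ = 39.88°  ✓
  (3,4): δ = 99.78°  ·
  (3,5): δ = 7.52°  ✓
  (4,5): δ = 72.69°  ·
antipodal pairs: 4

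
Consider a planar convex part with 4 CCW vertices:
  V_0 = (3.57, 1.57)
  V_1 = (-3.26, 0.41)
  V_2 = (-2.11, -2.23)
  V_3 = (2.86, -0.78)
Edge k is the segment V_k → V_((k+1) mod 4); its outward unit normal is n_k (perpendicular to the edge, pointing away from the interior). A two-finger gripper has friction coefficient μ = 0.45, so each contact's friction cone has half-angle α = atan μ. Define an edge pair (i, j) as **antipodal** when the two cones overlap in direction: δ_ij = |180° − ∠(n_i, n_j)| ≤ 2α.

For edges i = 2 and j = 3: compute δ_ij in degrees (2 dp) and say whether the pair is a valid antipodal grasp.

δ = 123.08°, invalid

α = atan 0.45 = 24.23°;  2α = 48.46°
edge 2: e_2 = (+4.97, +1.45);  n_2 = (+0.2801, -0.9600)
edge 3: e_3 = (+0.71, +2.35);  n_3 = (+0.9573, -0.2892)
∠(n_2, n_3) = 56.92°
δ = |180° − 56.92°| = 123.08°
123.08° > 2α = 48.46°  →  invalid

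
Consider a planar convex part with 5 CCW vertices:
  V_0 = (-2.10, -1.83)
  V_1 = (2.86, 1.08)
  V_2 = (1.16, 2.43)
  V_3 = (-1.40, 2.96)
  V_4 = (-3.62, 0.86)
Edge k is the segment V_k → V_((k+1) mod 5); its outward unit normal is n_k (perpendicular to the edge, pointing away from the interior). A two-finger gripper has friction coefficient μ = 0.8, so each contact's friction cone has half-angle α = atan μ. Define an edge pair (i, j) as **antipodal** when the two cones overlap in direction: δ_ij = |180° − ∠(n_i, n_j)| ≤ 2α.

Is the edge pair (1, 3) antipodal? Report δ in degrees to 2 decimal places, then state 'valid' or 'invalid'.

δ = 98.14°, invalid

α = atan 0.8 = 38.66°;  2α = 77.32°
edge 1: e_1 = (-1.70, +1.35);  n_1 = (+0.6219, +0.7831)
edge 3: e_3 = (-2.22, -2.10);  n_3 = (-0.6872, +0.7265)
∠(n_1, n_3) = 81.86°
δ = |180° − 81.86°| = 98.14°
98.14° > 2α = 77.32°  →  invalid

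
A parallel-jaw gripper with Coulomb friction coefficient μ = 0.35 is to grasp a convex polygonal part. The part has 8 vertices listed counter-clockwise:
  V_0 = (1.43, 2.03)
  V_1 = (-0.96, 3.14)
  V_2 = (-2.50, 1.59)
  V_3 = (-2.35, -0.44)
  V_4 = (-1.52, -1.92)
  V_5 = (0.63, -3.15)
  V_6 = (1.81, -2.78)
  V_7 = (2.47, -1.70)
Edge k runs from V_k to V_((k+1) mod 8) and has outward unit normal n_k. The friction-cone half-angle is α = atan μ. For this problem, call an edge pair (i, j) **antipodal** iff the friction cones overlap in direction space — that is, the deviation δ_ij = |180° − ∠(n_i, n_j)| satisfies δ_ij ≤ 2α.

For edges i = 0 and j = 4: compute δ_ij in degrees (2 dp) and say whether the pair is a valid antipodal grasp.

δ = 4.86°, valid

α = atan 0.35 = 19.29°;  2α = 38.58°
edge 0: e_0 = (-2.39, +1.11);  n_0 = (+0.4212, +0.9070)
edge 4: e_4 = (+2.15, -1.23);  n_4 = (-0.4966, -0.8680)
∠(n_0, n_4) = 175.14°
δ = |180° − 175.14°| = 4.86°
4.86° ≤ 2α = 38.58°  →  valid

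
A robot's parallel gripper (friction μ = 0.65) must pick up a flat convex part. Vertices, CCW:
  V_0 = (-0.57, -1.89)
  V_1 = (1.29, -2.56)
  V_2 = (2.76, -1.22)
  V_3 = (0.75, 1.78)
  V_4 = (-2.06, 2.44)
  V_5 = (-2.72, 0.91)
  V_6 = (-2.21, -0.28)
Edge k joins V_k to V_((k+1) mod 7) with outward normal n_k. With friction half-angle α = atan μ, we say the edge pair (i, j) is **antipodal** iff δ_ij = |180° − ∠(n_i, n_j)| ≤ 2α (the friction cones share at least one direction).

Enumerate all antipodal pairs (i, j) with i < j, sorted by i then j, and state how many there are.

count = 9; pairs: (0,2), (0,3), (1,3), (1,4), (2,4), (2,5), (2,6), (3,5), (3,6)

α = atan 0.65 = 33.02°;  2α = 66.05°
n_0 = (-0.3389, -0.9408)
n_1 = (+0.6737, -0.7390)
n_2 = (+0.8308, +0.5566)
n_3 = (+0.2287, +0.9735)
n_4 = (-0.9182, +0.3961)
n_5 = (-0.9191, -0.3939)
n_6 = (-0.7005, -0.7136)
  (0,1): δ = 117.84°  ·
  (0,2): δ = 36.37°  ✓
  (0,3): δ = 6.59°  ✓
  (0,4): δ = 86.48°  ·
  (0,5): δ = 133.01°  ·
  (0,6): δ = 155.34°  ·
  (1,2): δ = 98.53°  ·
  (1,3): δ = 55.57°  ✓
  (1,4): δ = 24.31°  ✓
  (1,5): δ = 70.85°  ·
  (1,6): δ = 93.18°  ·
  (2,3): δ = 137.04°  ·
  (2,4): δ = 57.16°  ✓
  (2,5): δ = 10.62°  ✓
  (2,6): δ = 11.71°  ✓
  (3,4): δ = 100.12°  ·
  (3,5): δ = 53.58°  ✓
  (3,6): δ = 31.25°  ✓
  (4,5): δ = 133.47°  ·
  (4,6): δ = 111.14°  ·
  (5,6): δ = 157.67°  ·
antipodal pairs: 9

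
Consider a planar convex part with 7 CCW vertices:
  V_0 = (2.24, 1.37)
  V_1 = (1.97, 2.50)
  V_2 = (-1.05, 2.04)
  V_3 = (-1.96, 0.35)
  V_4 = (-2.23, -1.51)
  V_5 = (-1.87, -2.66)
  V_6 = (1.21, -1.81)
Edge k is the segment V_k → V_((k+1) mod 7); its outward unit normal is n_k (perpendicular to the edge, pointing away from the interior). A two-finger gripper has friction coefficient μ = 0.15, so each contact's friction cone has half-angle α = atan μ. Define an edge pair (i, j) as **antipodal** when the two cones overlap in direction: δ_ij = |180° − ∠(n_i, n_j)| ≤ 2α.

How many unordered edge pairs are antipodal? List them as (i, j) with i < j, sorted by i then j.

count = 4; pairs: (0,4), (1,5), (2,6), (3,6)

α = atan 0.15 = 8.53°;  2α = 17.06°
n_0 = (+0.9726, +0.2324)
n_1 = (-0.1506, +0.9886)
n_2 = (-0.8805, +0.4741)
n_3 = (-0.9896, +0.1437)
n_4 = (-0.9543, -0.2987)
n_5 = (+0.2660, -0.9640)
n_6 = (+0.9513, -0.3081)
  (0,1): δ = 94.78°  ·
  (0,2): δ = 41.74°  ·
  (0,3): δ = 21.70°  ·
  (0,4): δ = 3.94°  ✓
  (0,5): δ = 91.99°  ·
  (0,6): δ = 148.61°  ·
  (1,2): δ = 126.96°  ·
  (1,3): δ = 106.92°  ·
  (1,4): δ = 81.28°  ·
  (1,5): δ = 6.77°  ✓
  (1,6): δ = 63.39°  ·
  (2,3): δ = 159.96°  ·
  (2,4): δ = 134.32°  ·
  (2,5): δ = 46.27°  ·
  (2,6): δ = 10.35°  ✓
  (3,4): δ = 154.36°  ·
  (3,5): δ = 66.31°  ·
  (3,6): δ = 9.69°  ✓
  (4,5): δ = 91.95°  ·
  (4,6): δ = 35.33°  ·
  (5,6): δ = 123.38°  ·
antipodal pairs: 4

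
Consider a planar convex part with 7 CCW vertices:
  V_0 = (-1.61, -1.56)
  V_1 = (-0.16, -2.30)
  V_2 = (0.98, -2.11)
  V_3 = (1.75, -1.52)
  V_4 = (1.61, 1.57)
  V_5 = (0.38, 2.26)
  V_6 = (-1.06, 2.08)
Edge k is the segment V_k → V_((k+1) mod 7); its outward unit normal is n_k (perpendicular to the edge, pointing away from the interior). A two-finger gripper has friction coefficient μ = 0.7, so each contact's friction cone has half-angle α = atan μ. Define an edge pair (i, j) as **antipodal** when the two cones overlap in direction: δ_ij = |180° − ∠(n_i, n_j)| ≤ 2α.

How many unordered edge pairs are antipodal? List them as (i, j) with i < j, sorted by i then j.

α = atan 0.7 = 34.99°;  2α = 69.98°
n_0 = (-0.4546, -0.8907)
n_1 = (+0.1644, -0.9864)
n_2 = (+0.6082, -0.7938)
n_3 = (+0.9990, +0.0453)
n_4 = (+0.4893, +0.8721)
n_5 = (-0.1240, +0.9923)
n_6 = (-0.9888, +0.1494)
  (0,1): δ = 143.50°  ·
  (0,2): δ = 115.50°  ·
  (0,3): δ = 60.37°  ✓
  (0,4): δ = 2.25°  ✓
  (0,5): δ = 34.16°  ✓
  (0,6): δ = 108.44°  ·
  (1,2): δ = 152.00°  ·
  (1,3): δ = 96.87°  ·
  (1,4): δ = 38.75°  ✓
  (1,5): δ = 2.34°  ✓
  (1,6): δ = 71.95°  ·
  (2,3): δ = 124.87°  ·
  (2,4): δ = 66.75°  ✓
  (2,5): δ = 30.34°  ✓
  (2,6): δ = 43.95°  ✓
  (3,4): δ = 121.89°  ·
  (3,5): δ = 85.47°  ·
  (3,6): δ = 11.19°  ✓
  (4,5): δ = 143.58°  ·
  (4,6): δ = 69.30°  ✓
  (5,6): δ = 105.72°  ·
antipodal pairs: 10

count = 10; pairs: (0,3), (0,4), (0,5), (1,4), (1,5), (2,4), (2,5), (2,6), (3,6), (4,6)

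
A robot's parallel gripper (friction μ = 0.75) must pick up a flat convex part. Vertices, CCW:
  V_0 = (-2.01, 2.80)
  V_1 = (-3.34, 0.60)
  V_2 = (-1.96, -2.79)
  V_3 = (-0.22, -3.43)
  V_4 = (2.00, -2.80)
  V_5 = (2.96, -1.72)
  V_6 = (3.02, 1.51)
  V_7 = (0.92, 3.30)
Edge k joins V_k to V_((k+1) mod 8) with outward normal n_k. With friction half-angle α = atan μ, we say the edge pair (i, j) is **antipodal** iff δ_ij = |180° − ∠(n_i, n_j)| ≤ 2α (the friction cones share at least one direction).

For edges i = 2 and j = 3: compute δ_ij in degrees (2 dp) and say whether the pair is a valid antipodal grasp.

α = atan 0.75 = 36.87°;  2α = 73.74°
edge 2: e_2 = (+1.74, -0.64);  n_2 = (-0.3452, -0.9385)
edge 3: e_3 = (+2.22, +0.63);  n_3 = (+0.2730, -0.9620)
∠(n_2, n_3) = 36.04°
δ = |180° − 36.04°| = 143.96°
143.96° > 2α = 73.74°  →  invalid

δ = 143.96°, invalid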